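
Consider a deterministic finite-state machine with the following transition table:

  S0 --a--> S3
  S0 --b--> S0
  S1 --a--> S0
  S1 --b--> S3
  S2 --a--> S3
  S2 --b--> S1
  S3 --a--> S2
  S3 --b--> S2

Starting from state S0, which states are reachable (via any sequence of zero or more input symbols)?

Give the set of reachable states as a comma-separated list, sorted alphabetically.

BFS from S0:
  visit S0: S0--a-->S3 (new), S0--b-->S0 (seen)
  visit S3: S3--a-->S2 (new), S3--b-->S2 (seen)
  visit S2: S2--a-->S3 (seen), S2--b-->S1 (new)
  visit S1: S1--a-->S0 (seen), S1--b-->S3 (seen)

Answer: S0, S1, S2, S3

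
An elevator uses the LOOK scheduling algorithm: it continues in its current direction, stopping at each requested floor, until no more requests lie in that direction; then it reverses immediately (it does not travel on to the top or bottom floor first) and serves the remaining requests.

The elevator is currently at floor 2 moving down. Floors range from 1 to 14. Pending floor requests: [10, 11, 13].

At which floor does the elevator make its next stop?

Current floor: 2, direction: down
Requests above: [10, 11, 13]
Requests below: []
Moving down but no requests below → reverse; nearest above is min([10, 11, 13]) = 10

Answer: 10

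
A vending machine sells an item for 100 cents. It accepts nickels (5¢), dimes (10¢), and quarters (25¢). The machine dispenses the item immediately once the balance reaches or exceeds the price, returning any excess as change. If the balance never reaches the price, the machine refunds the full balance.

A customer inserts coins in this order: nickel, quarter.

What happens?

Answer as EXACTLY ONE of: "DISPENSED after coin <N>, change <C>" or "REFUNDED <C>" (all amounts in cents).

Price: 100¢
Coin 1 (nickel, 5¢): balance = 5¢
Coin 2 (quarter, 25¢): balance = 30¢
All coins inserted, balance 30¢ < price 100¢ → REFUND 30¢

Answer: REFUNDED 30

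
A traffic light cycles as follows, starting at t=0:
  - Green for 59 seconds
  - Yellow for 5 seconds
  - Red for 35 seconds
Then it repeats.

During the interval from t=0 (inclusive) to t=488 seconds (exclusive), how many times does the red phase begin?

Cycle = 59+5+35 = 99s
red phase starts at t = k*99 + 64 for k=0,1,2,...
Need k*99+64 < 488 → k < 4.283
k ∈ {0, ..., 4} → 5 starts

Answer: 5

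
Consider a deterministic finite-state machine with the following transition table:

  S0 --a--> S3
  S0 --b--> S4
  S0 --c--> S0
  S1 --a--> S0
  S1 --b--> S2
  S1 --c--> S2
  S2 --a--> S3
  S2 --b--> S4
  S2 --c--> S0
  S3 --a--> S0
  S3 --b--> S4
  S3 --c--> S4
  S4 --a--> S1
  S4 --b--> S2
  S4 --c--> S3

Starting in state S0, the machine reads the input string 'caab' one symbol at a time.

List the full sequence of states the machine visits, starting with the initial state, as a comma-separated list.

Answer: S0, S0, S3, S0, S4

Derivation:
Start: S0
  read 'c': S0 --c--> S0
  read 'a': S0 --a--> S3
  read 'a': S3 --a--> S0
  read 'b': S0 --b--> S4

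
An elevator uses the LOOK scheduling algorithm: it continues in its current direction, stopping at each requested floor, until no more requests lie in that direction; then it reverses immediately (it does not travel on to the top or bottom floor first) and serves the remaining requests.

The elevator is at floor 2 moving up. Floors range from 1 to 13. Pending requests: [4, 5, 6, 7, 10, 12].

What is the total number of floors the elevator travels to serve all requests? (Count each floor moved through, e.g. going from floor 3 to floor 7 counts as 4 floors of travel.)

Answer: 10

Derivation:
Start at floor 2 moving up, LOOK stop order: [4, 5, 6, 7, 10, 12]
  2 → 4: |4-2| = 2, total = 2
  4 → 5: |5-4| = 1, total = 3
  5 → 6: |6-5| = 1, total = 4
  6 → 7: |7-6| = 1, total = 5
  7 → 10: |10-7| = 3, total = 8
  10 → 12: |12-10| = 2, total = 10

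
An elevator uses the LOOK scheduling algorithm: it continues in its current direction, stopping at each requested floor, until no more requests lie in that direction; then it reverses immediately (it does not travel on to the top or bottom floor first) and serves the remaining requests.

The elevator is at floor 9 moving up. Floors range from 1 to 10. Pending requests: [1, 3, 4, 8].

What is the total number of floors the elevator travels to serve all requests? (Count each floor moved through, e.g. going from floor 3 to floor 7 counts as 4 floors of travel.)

Answer: 8

Derivation:
Start at floor 9 moving up, LOOK stop order: [8, 4, 3, 1]
  9 → 8: |8-9| = 1, total = 1
  8 → 4: |4-8| = 4, total = 5
  4 → 3: |3-4| = 1, total = 6
  3 → 1: |1-3| = 2, total = 8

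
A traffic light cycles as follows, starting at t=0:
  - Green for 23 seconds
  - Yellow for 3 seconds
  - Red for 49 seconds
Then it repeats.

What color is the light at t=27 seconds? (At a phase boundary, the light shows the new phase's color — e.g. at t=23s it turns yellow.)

Cycle length = 23 + 3 + 49 = 75s
t = 27, phase_t = 27 mod 75 = 27
27 >= 26 → RED

Answer: red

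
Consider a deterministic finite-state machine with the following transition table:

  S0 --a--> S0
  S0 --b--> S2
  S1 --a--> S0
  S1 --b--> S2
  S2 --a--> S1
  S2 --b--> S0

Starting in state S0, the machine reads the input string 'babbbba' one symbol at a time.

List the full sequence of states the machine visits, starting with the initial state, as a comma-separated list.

Answer: S0, S2, S1, S2, S0, S2, S0, S0

Derivation:
Start: S0
  read 'b': S0 --b--> S2
  read 'a': S2 --a--> S1
  read 'b': S1 --b--> S2
  read 'b': S2 --b--> S0
  read 'b': S0 --b--> S2
  read 'b': S2 --b--> S0
  read 'a': S0 --a--> S0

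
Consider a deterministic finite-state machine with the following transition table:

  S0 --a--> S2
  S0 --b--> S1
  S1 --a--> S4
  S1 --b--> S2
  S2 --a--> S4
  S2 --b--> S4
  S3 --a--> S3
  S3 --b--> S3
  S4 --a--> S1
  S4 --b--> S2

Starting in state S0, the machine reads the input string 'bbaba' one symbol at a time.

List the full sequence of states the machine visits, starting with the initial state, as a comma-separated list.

Start: S0
  read 'b': S0 --b--> S1
  read 'b': S1 --b--> S2
  read 'a': S2 --a--> S4
  read 'b': S4 --b--> S2
  read 'a': S2 --a--> S4

Answer: S0, S1, S2, S4, S2, S4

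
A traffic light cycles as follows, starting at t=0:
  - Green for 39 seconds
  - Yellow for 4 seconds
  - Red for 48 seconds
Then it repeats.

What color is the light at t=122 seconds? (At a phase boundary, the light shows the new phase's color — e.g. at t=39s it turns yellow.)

Cycle length = 39 + 4 + 48 = 91s
t = 122, phase_t = 122 mod 91 = 31
31 < 39 (green end) → GREEN

Answer: green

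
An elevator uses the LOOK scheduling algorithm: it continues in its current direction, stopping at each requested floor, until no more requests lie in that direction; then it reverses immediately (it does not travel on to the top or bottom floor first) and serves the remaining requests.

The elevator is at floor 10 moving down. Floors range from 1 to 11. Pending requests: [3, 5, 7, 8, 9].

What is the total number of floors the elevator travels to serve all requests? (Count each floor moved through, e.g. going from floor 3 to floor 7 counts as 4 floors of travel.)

Start at floor 10 moving down, LOOK stop order: [9, 8, 7, 5, 3]
  10 → 9: |9-10| = 1, total = 1
  9 → 8: |8-9| = 1, total = 2
  8 → 7: |7-8| = 1, total = 3
  7 → 5: |5-7| = 2, total = 5
  5 → 3: |3-5| = 2, total = 7

Answer: 7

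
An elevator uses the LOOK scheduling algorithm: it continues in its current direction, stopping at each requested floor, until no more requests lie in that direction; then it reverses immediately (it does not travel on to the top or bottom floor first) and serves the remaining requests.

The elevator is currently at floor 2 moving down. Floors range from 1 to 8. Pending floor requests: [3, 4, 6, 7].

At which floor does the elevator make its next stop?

Answer: 3

Derivation:
Current floor: 2, direction: down
Requests above: [3, 4, 6, 7]
Requests below: []
Moving down but no requests below → reverse; nearest above is min([3, 4, 6, 7]) = 3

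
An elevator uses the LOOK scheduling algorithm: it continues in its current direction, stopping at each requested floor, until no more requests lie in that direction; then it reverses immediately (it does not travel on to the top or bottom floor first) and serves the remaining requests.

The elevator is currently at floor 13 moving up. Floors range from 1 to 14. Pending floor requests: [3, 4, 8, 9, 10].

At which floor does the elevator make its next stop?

Answer: 10

Derivation:
Current floor: 13, direction: up
Requests above: []
Requests below: [3, 4, 8, 9, 10]
Moving up but no requests above → reverse; nearest below is max([3, 4, 8, 9, 10]) = 10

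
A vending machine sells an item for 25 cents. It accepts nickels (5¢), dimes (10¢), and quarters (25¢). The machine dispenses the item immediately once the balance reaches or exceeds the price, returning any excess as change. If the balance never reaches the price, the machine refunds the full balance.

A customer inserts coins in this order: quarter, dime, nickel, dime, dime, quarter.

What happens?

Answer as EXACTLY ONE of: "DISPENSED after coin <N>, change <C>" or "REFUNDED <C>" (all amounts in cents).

Answer: DISPENSED after coin 1, change 0

Derivation:
Price: 25¢
Coin 1 (quarter, 25¢): balance = 25¢
  → balance >= price → DISPENSE, change = 25 - 25 = 0¢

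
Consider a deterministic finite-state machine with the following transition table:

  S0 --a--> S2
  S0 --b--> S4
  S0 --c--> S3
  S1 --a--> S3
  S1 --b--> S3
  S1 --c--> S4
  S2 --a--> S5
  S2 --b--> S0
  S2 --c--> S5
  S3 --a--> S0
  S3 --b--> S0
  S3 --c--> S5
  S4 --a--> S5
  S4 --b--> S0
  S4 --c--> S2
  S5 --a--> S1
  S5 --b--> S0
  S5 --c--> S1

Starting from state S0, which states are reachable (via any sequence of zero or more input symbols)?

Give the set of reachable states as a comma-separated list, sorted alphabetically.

Answer: S0, S1, S2, S3, S4, S5

Derivation:
BFS from S0:
  visit S0: S0--a-->S2 (new), S0--b-->S4 (new), S0--c-->S3 (new)
  visit S2: S2--a-->S5 (new), S2--b-->S0 (seen), S2--c-->S5 (seen)
  visit S4: S4--a-->S5 (seen), S4--b-->S0 (seen), S4--c-->S2 (seen)
  visit S3: S3--a-->S0 (seen), S3--b-->S0 (seen), S3--c-->S5 (seen)
  visit S5: S5--a-->S1 (new), S5--b-->S0 (seen), S5--c-->S1 (seen)
  visit S1: S1--a-->S3 (seen), S1--b-->S3 (seen), S1--c-->S4 (seen)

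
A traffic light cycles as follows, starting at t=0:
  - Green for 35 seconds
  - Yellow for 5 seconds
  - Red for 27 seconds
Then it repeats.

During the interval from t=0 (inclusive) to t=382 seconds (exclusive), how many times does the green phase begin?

Answer: 6

Derivation:
Cycle = 35+5+27 = 67s
green phase starts at t = k*67 + 0 for k=0,1,2,...
Need k*67+0 < 382 → k < 5.701
k ∈ {0, ..., 5} → 6 starts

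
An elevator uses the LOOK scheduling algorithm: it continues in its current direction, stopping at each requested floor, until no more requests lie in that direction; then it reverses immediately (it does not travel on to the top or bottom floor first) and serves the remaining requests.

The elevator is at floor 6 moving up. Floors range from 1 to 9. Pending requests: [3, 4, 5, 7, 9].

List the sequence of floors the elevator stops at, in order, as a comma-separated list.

Current: 6, moving UP
Serve above first (ascending): [7, 9]
Then reverse, serve below (descending): [5, 4, 3]

Answer: 7, 9, 5, 4, 3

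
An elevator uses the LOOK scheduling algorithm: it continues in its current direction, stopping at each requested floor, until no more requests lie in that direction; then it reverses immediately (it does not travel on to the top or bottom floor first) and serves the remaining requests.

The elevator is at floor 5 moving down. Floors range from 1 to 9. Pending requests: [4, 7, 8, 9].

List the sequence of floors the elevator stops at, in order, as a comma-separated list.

Current: 5, moving DOWN
Serve below first (descending): [4]
Then reverse, serve above (ascending): [7, 8, 9]

Answer: 4, 7, 8, 9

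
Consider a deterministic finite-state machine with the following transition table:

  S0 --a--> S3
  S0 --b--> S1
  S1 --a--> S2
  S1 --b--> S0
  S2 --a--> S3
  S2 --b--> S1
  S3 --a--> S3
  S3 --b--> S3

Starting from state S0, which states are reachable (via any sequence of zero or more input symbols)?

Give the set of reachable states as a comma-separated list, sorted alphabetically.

Answer: S0, S1, S2, S3

Derivation:
BFS from S0:
  visit S0: S0--a-->S3 (new), S0--b-->S1 (new)
  visit S3: S3--a-->S3 (seen), S3--b-->S3 (seen)
  visit S1: S1--a-->S2 (new), S1--b-->S0 (seen)
  visit S2: S2--a-->S3 (seen), S2--b-->S1 (seen)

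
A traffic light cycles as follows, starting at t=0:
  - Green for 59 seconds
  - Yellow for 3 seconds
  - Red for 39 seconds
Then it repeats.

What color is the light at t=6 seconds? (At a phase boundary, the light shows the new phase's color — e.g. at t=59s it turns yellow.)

Answer: green

Derivation:
Cycle length = 59 + 3 + 39 = 101s
t = 6, phase_t = 6 mod 101 = 6
6 < 59 (green end) → GREEN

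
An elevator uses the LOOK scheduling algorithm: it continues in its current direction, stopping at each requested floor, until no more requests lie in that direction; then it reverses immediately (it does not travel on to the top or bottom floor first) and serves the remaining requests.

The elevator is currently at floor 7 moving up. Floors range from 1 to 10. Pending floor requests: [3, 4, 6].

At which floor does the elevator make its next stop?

Answer: 6

Derivation:
Current floor: 7, direction: up
Requests above: []
Requests below: [3, 4, 6]
Moving up but no requests above → reverse; nearest below is max([3, 4, 6]) = 6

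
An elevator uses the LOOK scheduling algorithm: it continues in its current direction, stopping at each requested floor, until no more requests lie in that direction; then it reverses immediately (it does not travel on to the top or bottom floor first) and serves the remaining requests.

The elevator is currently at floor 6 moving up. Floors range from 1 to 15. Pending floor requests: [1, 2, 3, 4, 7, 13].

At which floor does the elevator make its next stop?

Answer: 7

Derivation:
Current floor: 6, direction: up
Requests above: [7, 13]
Requests below: [1, 2, 3, 4]
Moving up and requests lie above → nearest above is min([7, 13]) = 7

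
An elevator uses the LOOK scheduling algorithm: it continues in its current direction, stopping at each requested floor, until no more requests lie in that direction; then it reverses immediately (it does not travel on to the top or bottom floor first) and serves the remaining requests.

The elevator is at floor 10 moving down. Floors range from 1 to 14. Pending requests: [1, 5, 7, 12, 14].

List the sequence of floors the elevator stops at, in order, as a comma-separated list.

Current: 10, moving DOWN
Serve below first (descending): [7, 5, 1]
Then reverse, serve above (ascending): [12, 14]

Answer: 7, 5, 1, 12, 14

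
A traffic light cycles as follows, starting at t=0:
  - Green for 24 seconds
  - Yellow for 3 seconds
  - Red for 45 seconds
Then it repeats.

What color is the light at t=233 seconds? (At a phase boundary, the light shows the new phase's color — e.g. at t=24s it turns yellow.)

Cycle length = 24 + 3 + 45 = 72s
t = 233, phase_t = 233 mod 72 = 17
17 < 24 (green end) → GREEN

Answer: green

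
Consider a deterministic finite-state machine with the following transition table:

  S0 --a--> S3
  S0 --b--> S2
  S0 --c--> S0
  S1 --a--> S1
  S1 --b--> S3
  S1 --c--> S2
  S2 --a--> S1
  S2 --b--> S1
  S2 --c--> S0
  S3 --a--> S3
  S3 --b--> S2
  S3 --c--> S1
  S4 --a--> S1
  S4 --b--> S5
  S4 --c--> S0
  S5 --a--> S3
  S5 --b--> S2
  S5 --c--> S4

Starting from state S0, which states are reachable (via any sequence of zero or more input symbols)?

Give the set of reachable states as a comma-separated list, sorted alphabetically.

BFS from S0:
  visit S0: S0--a-->S3 (new), S0--b-->S2 (new), S0--c-->S0 (seen)
  visit S3: S3--a-->S3 (seen), S3--b-->S2 (seen), S3--c-->S1 (new)
  visit S2: S2--a-->S1 (seen), S2--b-->S1 (seen), S2--c-->S0 (seen)
  visit S1: S1--a-->S1 (seen), S1--b-->S3 (seen), S1--c-->S2 (seen)

Answer: S0, S1, S2, S3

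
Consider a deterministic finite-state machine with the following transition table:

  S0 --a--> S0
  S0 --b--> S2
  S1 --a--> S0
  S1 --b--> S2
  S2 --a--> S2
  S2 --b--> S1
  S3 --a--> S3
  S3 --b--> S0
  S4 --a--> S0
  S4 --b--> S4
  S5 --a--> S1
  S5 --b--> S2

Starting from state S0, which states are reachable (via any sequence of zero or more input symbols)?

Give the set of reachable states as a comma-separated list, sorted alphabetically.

Answer: S0, S1, S2

Derivation:
BFS from S0:
  visit S0: S0--a-->S0 (seen), S0--b-->S2 (new)
  visit S2: S2--a-->S2 (seen), S2--b-->S1 (new)
  visit S1: S1--a-->S0 (seen), S1--b-->S2 (seen)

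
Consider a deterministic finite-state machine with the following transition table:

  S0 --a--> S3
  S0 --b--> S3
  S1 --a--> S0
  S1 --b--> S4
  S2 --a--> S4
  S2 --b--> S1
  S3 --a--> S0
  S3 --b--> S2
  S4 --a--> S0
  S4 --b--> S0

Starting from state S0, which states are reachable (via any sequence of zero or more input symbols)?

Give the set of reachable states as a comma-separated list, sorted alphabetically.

Answer: S0, S1, S2, S3, S4

Derivation:
BFS from S0:
  visit S0: S0--a-->S3 (new), S0--b-->S3 (seen)
  visit S3: S3--a-->S0 (seen), S3--b-->S2 (new)
  visit S2: S2--a-->S4 (new), S2--b-->S1 (new)
  visit S4: S4--a-->S0 (seen), S4--b-->S0 (seen)
  visit S1: S1--a-->S0 (seen), S1--b-->S4 (seen)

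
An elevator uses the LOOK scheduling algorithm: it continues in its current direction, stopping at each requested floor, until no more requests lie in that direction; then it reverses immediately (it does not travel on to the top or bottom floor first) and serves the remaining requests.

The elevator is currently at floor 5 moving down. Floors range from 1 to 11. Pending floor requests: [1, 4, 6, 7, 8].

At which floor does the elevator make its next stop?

Current floor: 5, direction: down
Requests above: [6, 7, 8]
Requests below: [1, 4]
Moving down and requests lie below → nearest below is max([1, 4]) = 4

Answer: 4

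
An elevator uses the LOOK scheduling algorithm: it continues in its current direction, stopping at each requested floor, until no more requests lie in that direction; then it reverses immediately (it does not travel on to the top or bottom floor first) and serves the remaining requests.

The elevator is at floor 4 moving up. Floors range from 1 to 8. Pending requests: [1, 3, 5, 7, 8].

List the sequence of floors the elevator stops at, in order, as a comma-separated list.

Current: 4, moving UP
Serve above first (ascending): [5, 7, 8]
Then reverse, serve below (descending): [3, 1]

Answer: 5, 7, 8, 3, 1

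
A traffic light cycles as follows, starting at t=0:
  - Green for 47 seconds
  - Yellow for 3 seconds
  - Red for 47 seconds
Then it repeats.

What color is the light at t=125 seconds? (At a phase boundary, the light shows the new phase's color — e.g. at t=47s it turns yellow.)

Cycle length = 47 + 3 + 47 = 97s
t = 125, phase_t = 125 mod 97 = 28
28 < 47 (green end) → GREEN

Answer: green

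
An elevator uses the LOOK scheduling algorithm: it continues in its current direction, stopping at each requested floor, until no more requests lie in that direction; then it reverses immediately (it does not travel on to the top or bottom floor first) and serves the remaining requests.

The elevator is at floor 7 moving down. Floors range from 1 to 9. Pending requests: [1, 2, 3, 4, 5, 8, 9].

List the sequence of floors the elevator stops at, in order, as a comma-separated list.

Current: 7, moving DOWN
Serve below first (descending): [5, 4, 3, 2, 1]
Then reverse, serve above (ascending): [8, 9]

Answer: 5, 4, 3, 2, 1, 8, 9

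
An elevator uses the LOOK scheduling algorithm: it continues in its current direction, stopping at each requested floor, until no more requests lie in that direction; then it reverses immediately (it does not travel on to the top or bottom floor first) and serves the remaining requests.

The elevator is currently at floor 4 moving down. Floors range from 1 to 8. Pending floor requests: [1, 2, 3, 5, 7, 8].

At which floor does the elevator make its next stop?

Answer: 3

Derivation:
Current floor: 4, direction: down
Requests above: [5, 7, 8]
Requests below: [1, 2, 3]
Moving down and requests lie below → nearest below is max([1, 2, 3]) = 3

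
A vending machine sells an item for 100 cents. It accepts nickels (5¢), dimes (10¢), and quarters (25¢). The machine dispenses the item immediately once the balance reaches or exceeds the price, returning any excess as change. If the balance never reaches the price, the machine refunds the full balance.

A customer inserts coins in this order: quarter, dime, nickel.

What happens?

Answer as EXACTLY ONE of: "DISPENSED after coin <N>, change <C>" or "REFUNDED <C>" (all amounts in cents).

Answer: REFUNDED 40

Derivation:
Price: 100¢
Coin 1 (quarter, 25¢): balance = 25¢
Coin 2 (dime, 10¢): balance = 35¢
Coin 3 (nickel, 5¢): balance = 40¢
All coins inserted, balance 40¢ < price 100¢ → REFUND 40¢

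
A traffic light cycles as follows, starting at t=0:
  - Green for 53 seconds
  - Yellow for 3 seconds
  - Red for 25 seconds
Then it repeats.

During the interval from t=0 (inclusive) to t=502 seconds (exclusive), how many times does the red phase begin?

Answer: 6

Derivation:
Cycle = 53+3+25 = 81s
red phase starts at t = k*81 + 56 for k=0,1,2,...
Need k*81+56 < 502 → k < 5.506
k ∈ {0, ..., 5} → 6 starts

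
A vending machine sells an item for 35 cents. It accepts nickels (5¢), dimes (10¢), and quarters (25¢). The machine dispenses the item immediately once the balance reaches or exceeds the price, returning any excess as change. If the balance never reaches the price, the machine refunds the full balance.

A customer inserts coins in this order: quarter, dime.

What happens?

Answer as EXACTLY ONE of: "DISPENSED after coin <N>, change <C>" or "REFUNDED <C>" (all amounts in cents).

Answer: DISPENSED after coin 2, change 0

Derivation:
Price: 35¢
Coin 1 (quarter, 25¢): balance = 25¢
Coin 2 (dime, 10¢): balance = 35¢
  → balance >= price → DISPENSE, change = 35 - 35 = 0¢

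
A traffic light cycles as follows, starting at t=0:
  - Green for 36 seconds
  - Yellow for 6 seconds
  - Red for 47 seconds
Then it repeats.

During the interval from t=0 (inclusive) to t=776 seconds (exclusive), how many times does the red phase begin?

Answer: 9

Derivation:
Cycle = 36+6+47 = 89s
red phase starts at t = k*89 + 42 for k=0,1,2,...
Need k*89+42 < 776 → k < 8.247
k ∈ {0, ..., 8} → 9 starts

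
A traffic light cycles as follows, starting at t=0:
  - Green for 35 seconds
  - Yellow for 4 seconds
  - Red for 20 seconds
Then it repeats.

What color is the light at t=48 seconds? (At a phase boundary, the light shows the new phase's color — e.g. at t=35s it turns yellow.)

Cycle length = 35 + 4 + 20 = 59s
t = 48, phase_t = 48 mod 59 = 48
48 >= 39 → RED

Answer: red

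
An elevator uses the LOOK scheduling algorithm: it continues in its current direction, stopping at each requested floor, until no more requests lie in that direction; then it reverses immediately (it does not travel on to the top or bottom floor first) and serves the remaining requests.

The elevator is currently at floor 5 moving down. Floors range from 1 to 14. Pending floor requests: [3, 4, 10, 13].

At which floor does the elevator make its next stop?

Answer: 4

Derivation:
Current floor: 5, direction: down
Requests above: [10, 13]
Requests below: [3, 4]
Moving down and requests lie below → nearest below is max([3, 4]) = 4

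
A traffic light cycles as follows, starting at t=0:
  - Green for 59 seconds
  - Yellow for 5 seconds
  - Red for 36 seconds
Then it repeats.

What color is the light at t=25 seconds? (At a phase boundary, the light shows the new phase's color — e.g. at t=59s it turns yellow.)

Cycle length = 59 + 5 + 36 = 100s
t = 25, phase_t = 25 mod 100 = 25
25 < 59 (green end) → GREEN

Answer: green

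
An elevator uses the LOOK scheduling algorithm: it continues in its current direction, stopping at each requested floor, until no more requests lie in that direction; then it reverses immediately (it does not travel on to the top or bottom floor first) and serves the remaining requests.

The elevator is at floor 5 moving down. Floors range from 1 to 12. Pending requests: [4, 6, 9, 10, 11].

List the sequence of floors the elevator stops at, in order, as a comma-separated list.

Current: 5, moving DOWN
Serve below first (descending): [4]
Then reverse, serve above (ascending): [6, 9, 10, 11]

Answer: 4, 6, 9, 10, 11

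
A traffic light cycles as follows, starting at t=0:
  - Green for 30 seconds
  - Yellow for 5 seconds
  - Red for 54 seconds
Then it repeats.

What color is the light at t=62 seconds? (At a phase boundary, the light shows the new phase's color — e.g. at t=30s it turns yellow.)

Answer: red

Derivation:
Cycle length = 30 + 5 + 54 = 89s
t = 62, phase_t = 62 mod 89 = 62
62 >= 35 → RED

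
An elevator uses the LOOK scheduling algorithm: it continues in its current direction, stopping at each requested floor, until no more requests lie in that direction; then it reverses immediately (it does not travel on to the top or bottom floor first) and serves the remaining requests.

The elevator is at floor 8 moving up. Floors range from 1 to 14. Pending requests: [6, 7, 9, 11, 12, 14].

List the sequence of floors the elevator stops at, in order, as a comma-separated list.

Answer: 9, 11, 12, 14, 7, 6

Derivation:
Current: 8, moving UP
Serve above first (ascending): [9, 11, 12, 14]
Then reverse, serve below (descending): [7, 6]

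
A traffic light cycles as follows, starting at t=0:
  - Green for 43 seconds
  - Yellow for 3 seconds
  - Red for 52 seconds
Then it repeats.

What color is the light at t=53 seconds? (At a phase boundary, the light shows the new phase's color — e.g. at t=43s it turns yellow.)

Answer: red

Derivation:
Cycle length = 43 + 3 + 52 = 98s
t = 53, phase_t = 53 mod 98 = 53
53 >= 46 → RED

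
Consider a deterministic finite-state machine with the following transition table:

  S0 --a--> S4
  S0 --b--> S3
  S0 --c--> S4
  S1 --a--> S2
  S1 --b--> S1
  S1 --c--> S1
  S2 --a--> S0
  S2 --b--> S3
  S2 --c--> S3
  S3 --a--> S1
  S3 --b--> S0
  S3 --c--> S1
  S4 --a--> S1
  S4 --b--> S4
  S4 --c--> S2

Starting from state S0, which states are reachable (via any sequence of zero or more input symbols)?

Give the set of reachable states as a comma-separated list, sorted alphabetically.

BFS from S0:
  visit S0: S0--a-->S4 (new), S0--b-->S3 (new), S0--c-->S4 (seen)
  visit S4: S4--a-->S1 (new), S4--b-->S4 (seen), S4--c-->S2 (new)
  visit S3: S3--a-->S1 (seen), S3--b-->S0 (seen), S3--c-->S1 (seen)
  visit S1: S1--a-->S2 (seen), S1--b-->S1 (seen), S1--c-->S1 (seen)
  visit S2: S2--a-->S0 (seen), S2--b-->S3 (seen), S2--c-->S3 (seen)

Answer: S0, S1, S2, S3, S4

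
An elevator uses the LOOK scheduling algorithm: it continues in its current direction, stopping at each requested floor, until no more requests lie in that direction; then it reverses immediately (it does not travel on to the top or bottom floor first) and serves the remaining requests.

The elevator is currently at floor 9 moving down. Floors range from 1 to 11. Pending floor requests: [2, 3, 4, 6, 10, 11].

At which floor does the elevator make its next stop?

Answer: 6

Derivation:
Current floor: 9, direction: down
Requests above: [10, 11]
Requests below: [2, 3, 4, 6]
Moving down and requests lie below → nearest below is max([2, 3, 4, 6]) = 6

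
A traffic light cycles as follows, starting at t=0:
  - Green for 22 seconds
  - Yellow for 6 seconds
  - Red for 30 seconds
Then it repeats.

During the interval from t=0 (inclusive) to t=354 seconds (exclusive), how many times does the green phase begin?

Answer: 7

Derivation:
Cycle = 22+6+30 = 58s
green phase starts at t = k*58 + 0 for k=0,1,2,...
Need k*58+0 < 354 → k < 6.103
k ∈ {0, ..., 6} → 7 starts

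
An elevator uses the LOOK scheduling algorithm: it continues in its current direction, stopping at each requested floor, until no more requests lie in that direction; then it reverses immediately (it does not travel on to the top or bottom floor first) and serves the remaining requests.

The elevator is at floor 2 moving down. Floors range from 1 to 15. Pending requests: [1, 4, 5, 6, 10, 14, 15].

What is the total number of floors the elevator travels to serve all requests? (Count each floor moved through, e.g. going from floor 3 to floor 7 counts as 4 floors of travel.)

Start at floor 2 moving down, LOOK stop order: [1, 4, 5, 6, 10, 14, 15]
  2 → 1: |1-2| = 1, total = 1
  1 → 4: |4-1| = 3, total = 4
  4 → 5: |5-4| = 1, total = 5
  5 → 6: |6-5| = 1, total = 6
  6 → 10: |10-6| = 4, total = 10
  10 → 14: |14-10| = 4, total = 14
  14 → 15: |15-14| = 1, total = 15

Answer: 15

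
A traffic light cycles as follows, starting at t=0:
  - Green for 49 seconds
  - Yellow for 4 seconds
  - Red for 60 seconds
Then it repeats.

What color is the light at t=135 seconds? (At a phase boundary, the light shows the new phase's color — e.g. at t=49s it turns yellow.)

Cycle length = 49 + 4 + 60 = 113s
t = 135, phase_t = 135 mod 113 = 22
22 < 49 (green end) → GREEN

Answer: green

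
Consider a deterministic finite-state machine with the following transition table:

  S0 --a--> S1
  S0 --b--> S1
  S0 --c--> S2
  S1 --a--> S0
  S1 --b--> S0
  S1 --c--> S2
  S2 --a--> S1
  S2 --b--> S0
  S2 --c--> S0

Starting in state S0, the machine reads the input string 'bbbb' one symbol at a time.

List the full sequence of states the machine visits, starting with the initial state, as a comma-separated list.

Start: S0
  read 'b': S0 --b--> S1
  read 'b': S1 --b--> S0
  read 'b': S0 --b--> S1
  read 'b': S1 --b--> S0

Answer: S0, S1, S0, S1, S0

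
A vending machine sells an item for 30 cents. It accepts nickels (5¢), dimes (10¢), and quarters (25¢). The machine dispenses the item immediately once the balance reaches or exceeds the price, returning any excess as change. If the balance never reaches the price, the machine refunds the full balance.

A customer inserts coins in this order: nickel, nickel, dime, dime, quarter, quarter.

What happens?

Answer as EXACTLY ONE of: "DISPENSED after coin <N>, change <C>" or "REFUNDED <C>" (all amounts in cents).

Answer: DISPENSED after coin 4, change 0

Derivation:
Price: 30¢
Coin 1 (nickel, 5¢): balance = 5¢
Coin 2 (nickel, 5¢): balance = 10¢
Coin 3 (dime, 10¢): balance = 20¢
Coin 4 (dime, 10¢): balance = 30¢
  → balance >= price → DISPENSE, change = 30 - 30 = 0¢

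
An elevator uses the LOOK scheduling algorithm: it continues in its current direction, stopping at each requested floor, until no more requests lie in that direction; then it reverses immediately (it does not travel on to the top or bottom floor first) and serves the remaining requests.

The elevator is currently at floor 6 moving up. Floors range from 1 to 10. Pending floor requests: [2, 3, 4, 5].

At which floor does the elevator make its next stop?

Answer: 5

Derivation:
Current floor: 6, direction: up
Requests above: []
Requests below: [2, 3, 4, 5]
Moving up but no requests above → reverse; nearest below is max([2, 3, 4, 5]) = 5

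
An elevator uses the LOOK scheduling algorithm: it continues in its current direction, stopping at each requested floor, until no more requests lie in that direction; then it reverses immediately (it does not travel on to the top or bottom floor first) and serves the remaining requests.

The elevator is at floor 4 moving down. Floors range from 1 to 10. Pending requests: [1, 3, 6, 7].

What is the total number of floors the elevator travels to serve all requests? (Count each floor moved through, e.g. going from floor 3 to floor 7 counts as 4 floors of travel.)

Start at floor 4 moving down, LOOK stop order: [3, 1, 6, 7]
  4 → 3: |3-4| = 1, total = 1
  3 → 1: |1-3| = 2, total = 3
  1 → 6: |6-1| = 5, total = 8
  6 → 7: |7-6| = 1, total = 9

Answer: 9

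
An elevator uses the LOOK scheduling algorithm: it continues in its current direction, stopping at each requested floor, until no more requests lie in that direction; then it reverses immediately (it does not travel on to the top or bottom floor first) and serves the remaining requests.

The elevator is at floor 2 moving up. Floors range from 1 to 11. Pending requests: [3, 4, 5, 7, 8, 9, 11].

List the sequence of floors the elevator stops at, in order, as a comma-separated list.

Answer: 3, 4, 5, 7, 8, 9, 11

Derivation:
Current: 2, moving UP
Serve above first (ascending): [3, 4, 5, 7, 8, 9, 11]
Then reverse, serve below (descending): []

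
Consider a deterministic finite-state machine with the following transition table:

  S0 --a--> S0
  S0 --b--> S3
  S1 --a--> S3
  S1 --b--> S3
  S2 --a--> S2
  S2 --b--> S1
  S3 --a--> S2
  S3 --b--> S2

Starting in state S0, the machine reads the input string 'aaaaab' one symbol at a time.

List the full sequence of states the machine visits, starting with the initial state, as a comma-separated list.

Answer: S0, S0, S0, S0, S0, S0, S3

Derivation:
Start: S0
  read 'a': S0 --a--> S0
  read 'a': S0 --a--> S0
  read 'a': S0 --a--> S0
  read 'a': S0 --a--> S0
  read 'a': S0 --a--> S0
  read 'b': S0 --b--> S3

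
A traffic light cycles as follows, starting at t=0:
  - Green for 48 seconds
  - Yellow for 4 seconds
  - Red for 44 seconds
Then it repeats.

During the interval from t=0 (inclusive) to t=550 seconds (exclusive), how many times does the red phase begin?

Cycle = 48+4+44 = 96s
red phase starts at t = k*96 + 52 for k=0,1,2,...
Need k*96+52 < 550 → k < 5.188
k ∈ {0, ..., 5} → 6 starts

Answer: 6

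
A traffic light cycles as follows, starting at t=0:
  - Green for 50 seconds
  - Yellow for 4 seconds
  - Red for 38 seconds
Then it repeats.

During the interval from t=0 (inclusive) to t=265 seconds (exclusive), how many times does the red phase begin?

Answer: 3

Derivation:
Cycle = 50+4+38 = 92s
red phase starts at t = k*92 + 54 for k=0,1,2,...
Need k*92+54 < 265 → k < 2.293
k ∈ {0, ..., 2} → 3 starts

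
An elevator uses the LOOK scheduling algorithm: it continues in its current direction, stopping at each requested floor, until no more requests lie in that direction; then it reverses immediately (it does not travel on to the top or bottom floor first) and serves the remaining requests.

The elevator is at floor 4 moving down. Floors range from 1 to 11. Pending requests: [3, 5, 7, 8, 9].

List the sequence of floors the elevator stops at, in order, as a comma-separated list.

Current: 4, moving DOWN
Serve below first (descending): [3]
Then reverse, serve above (ascending): [5, 7, 8, 9]

Answer: 3, 5, 7, 8, 9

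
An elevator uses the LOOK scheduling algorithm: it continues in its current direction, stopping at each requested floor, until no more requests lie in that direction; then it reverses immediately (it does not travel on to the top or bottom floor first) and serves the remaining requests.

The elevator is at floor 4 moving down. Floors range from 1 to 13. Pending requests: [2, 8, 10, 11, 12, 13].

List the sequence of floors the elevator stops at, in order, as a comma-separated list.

Current: 4, moving DOWN
Serve below first (descending): [2]
Then reverse, serve above (ascending): [8, 10, 11, 12, 13]

Answer: 2, 8, 10, 11, 12, 13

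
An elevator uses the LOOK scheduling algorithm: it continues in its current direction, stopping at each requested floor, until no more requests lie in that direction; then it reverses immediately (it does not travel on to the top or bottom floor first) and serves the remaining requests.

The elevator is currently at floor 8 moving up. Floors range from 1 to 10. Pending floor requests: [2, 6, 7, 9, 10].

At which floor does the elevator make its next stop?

Current floor: 8, direction: up
Requests above: [9, 10]
Requests below: [2, 6, 7]
Moving up and requests lie above → nearest above is min([9, 10]) = 9

Answer: 9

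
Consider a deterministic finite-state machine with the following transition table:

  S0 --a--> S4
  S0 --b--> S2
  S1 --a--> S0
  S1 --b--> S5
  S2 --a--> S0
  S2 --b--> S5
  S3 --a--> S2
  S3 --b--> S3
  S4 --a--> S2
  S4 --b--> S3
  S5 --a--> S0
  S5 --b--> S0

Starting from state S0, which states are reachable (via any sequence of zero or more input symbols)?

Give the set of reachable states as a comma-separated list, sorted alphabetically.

BFS from S0:
  visit S0: S0--a-->S4 (new), S0--b-->S2 (new)
  visit S4: S4--a-->S2 (seen), S4--b-->S3 (new)
  visit S2: S2--a-->S0 (seen), S2--b-->S5 (new)
  visit S3: S3--a-->S2 (seen), S3--b-->S3 (seen)
  visit S5: S5--a-->S0 (seen), S5--b-->S0 (seen)

Answer: S0, S2, S3, S4, S5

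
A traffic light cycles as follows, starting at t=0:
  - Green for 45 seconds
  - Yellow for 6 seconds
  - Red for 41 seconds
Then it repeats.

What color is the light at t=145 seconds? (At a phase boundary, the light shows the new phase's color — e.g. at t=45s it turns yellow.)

Answer: red

Derivation:
Cycle length = 45 + 6 + 41 = 92s
t = 145, phase_t = 145 mod 92 = 53
53 >= 51 → RED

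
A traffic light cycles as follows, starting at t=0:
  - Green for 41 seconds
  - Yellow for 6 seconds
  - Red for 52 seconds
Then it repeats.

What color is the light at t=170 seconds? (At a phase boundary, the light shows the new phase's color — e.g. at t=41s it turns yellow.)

Cycle length = 41 + 6 + 52 = 99s
t = 170, phase_t = 170 mod 99 = 71
71 >= 47 → RED

Answer: red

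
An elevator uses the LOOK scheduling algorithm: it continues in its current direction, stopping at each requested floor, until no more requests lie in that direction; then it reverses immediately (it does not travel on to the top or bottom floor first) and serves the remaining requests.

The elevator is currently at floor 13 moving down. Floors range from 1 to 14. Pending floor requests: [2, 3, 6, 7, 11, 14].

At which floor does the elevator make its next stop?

Answer: 11

Derivation:
Current floor: 13, direction: down
Requests above: [14]
Requests below: [2, 3, 6, 7, 11]
Moving down and requests lie below → nearest below is max([2, 3, 6, 7, 11]) = 11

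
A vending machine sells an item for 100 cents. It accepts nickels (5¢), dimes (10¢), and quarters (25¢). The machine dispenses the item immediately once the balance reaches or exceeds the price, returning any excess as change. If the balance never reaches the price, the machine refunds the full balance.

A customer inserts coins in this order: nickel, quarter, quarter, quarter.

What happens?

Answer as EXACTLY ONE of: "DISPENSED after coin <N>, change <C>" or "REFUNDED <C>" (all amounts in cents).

Answer: REFUNDED 80

Derivation:
Price: 100¢
Coin 1 (nickel, 5¢): balance = 5¢
Coin 2 (quarter, 25¢): balance = 30¢
Coin 3 (quarter, 25¢): balance = 55¢
Coin 4 (quarter, 25¢): balance = 80¢
All coins inserted, balance 80¢ < price 100¢ → REFUND 80¢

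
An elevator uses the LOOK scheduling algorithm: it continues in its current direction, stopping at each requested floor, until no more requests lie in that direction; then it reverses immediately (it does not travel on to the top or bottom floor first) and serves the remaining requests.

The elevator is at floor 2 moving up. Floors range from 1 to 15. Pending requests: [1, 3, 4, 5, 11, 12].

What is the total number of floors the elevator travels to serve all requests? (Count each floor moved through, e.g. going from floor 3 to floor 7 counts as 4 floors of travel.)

Start at floor 2 moving up, LOOK stop order: [3, 4, 5, 11, 12, 1]
  2 → 3: |3-2| = 1, total = 1
  3 → 4: |4-3| = 1, total = 2
  4 → 5: |5-4| = 1, total = 3
  5 → 11: |11-5| = 6, total = 9
  11 → 12: |12-11| = 1, total = 10
  12 → 1: |1-12| = 11, total = 21

Answer: 21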